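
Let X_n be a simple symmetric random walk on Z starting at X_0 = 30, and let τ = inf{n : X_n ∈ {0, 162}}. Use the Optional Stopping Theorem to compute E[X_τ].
E[X_τ] = 30

X_n is a martingale and τ is a bounded-mean stopping time (indeed τ is finite a.s. with bounded expectation since the walk is in a bounded region). By the OST, E[X_τ] = E[X_0] = 30. Equivalently: E[X_τ] = 162 · P(hit 162 first) + 0 · P(hit 0 first) = 162 · (30/162) = 30.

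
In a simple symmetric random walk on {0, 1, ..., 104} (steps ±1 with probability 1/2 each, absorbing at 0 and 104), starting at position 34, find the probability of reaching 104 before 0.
P(hit 104 before 0) = 34/104 = 17/52

Let u_k = P(hit 104 before 0 | start at k). Then u_0 = 0, u_104 = 1, and u_k = u_{k-1}/2 + u_{k+1}/2 for 1 ≤ k ≤ 103. This harmonic recurrence is solved by u_k = k/104, giving u_34 = 34/104 = 17/52.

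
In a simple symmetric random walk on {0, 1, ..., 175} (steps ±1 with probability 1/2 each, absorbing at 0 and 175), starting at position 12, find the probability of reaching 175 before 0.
P(hit 175 before 0) = 12/175

Let u_k = P(hit 175 before 0 | start at k). Then u_0 = 0, u_175 = 1, and u_k = u_{k-1}/2 + u_{k+1}/2 for 1 ≤ k ≤ 174. This harmonic recurrence is solved by u_k = k/175, giving u_12 = 12/175.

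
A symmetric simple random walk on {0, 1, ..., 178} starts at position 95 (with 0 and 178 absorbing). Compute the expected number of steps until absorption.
E[τ | X_0 = 95] = 7885

Let v_k = E[τ | X_0 = k]. Boundary: v_0 = v_178 = 0. Recurrence: v_k = 1 + (v_{k-1} + v_{k+1})/2 for 1 ≤ k ≤ 177. The particular solution to v_k − (v_{k-1} + v_{k+1})/2 = 1 is v_k = −k^2. Adding homogeneous solution A + B k and matching boundaries gives v_k = k (178 − k). Substituting k = 95: v_95 = 95 · 83 = 7885.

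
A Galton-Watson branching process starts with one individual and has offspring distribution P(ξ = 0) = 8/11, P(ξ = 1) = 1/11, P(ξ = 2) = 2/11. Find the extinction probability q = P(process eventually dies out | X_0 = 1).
q = 1

Mean offspring μ = 0·8/11 + 1·1/11 + 2·2/11 = 5/11 ≤ 1. For μ ≤ 1 with offspring not concentrated at 1, the Galton-Watson process goes extinct almost surely, so q = 1.
(Algebraic check: The pgf is f(s) = 8/11 + 1/11·s + 2/11·s². The extinction probability q is the smallest fixed point of f in [0, 1]. Setting s = f(s):
  2/11·s² + (1/11 − 1)·s + 8/11 = 0
  2/11·s² − (8/11 + 2/11)·s + 8/11 = 0
which factors as (s − 1)·(2/11·s − 8/11) = 0, giving roots s = 1 and s = (8/11)/(2/11) = 4. Since 4 ≥ 1, the smallest root in [0, 1] is s = 1.)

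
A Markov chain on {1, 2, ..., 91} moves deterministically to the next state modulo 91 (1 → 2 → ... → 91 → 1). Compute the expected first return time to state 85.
E[T_85 | X_0 = 85] = 91

The chain cycles deterministically, so starting at state 85 it returns in exactly 91 steps. Equivalently, the stationary distribution is uniform π_j = 1/91 for every state j, so by Kac's formula E[T_85] = 1/π_85 = 91.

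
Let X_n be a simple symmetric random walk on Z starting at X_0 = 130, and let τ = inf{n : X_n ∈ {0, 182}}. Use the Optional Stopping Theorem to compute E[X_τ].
E[X_τ] = 130

X_n is a martingale and τ is a bounded-mean stopping time (indeed τ is finite a.s. with bounded expectation since the walk is in a bounded region). By the OST, E[X_τ] = E[X_0] = 130. Equivalently: E[X_τ] = 182 · P(hit 182 first) + 0 · P(hit 0 first) = 182 · (130/182) = 130.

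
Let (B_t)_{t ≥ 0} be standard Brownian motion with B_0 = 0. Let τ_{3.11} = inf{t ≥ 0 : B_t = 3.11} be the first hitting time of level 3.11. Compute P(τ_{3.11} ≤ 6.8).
P(τ_{3.11} ≤ 6.8) = 2(1 − Φ(3.11/√6.8)) = 2(1 − Φ(1.1926)) ≈ 0.2330

By the reflection principle for standard BM, P(τ_b ≤ t) = 2 · P(B_t ≥ b). Since B_t ~ N(0, t), P(B_t ≥ 3.11) = 1 − Φ(3.11/√t) = 1 − Φ(3.11/√6.8) = 1 − Φ(1.1926) ≈ 0.11651. Doubling: P(τ_{3.11} ≤ 6.8) ≈ 2 · 0.11651 = 0.23302 ≈ 0.2330.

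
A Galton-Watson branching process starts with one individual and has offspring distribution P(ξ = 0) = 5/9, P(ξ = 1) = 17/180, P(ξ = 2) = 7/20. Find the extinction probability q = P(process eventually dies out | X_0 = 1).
q = 1

Mean offspring μ = 0·5/9 + 1·17/180 + 2·7/20 = 143/180 ≤ 1. For μ ≤ 1 with offspring not concentrated at 1, the Galton-Watson process goes extinct almost surely, so q = 1.
(Algebraic check: The pgf is f(s) = 5/9 + 17/180·s + 7/20·s². The extinction probability q is the smallest fixed point of f in [0, 1]. Setting s = f(s):
  7/20·s² + (17/180 − 1)·s + 5/9 = 0
  7/20·s² − (5/9 + 7/20)·s + 5/9 = 0
which factors as (s − 1)·(7/20·s − 5/9) = 0, giving roots s = 1 and s = (5/9)/(7/20) = 100/63. Since 100/63 ≥ 1, the smallest root in [0, 1] is s = 1.)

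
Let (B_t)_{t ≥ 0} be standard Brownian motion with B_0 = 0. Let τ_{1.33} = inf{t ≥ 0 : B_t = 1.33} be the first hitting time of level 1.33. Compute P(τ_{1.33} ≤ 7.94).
P(τ_{1.33} ≤ 7.94) = 2(1 − Φ(1.33/√7.94)) = 2(1 − Φ(0.4720)) ≈ 0.6369

By the reflection principle for standard BM, P(τ_b ≤ t) = 2 · P(B_t ≥ b). Since B_t ~ N(0, t), P(B_t ≥ 1.33) = 1 − Φ(1.33/√t) = 1 − Φ(1.33/√7.94) = 1 − Φ(0.4720) ≈ 0.31846. Doubling: P(τ_{1.33} ≤ 7.94) ≈ 2 · 0.31846 = 0.63692 ≈ 0.6369.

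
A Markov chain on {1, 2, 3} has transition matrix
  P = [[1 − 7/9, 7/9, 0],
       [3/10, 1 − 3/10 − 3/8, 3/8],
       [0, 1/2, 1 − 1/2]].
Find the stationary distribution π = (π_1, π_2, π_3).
π = (54/299, 140/299, 105/299)

This is a birth-death chain on three states, which satisfies detailed balance: π_1 · P_{12} = π_2 · P_{21} and π_2 · P_{23} = π_3 · P_{32}.
From π_1 · 7/9 = π_2 · 3/10: π_2/π_1 = (7/9)/(3/10) = 70/27.
From π_2 · 3/8 = π_3 · 1/2: π_3/π_2 = (3/8)/(1/2) = 3/4.
Take π_1 proportional to 1; then unnormalized π = (1, 70/27, 35/18). Normalize by dividing by the sum 299/54:
  π = (54/299, 140/299, 105/299).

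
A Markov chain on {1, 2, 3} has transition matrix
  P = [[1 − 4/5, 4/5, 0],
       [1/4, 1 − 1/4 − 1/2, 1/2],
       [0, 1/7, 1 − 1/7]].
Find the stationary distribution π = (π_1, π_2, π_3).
π = (5/77, 16/77, 8/11)

This is a birth-death chain on three states, which satisfies detailed balance: π_1 · P_{12} = π_2 · P_{21} and π_2 · P_{23} = π_3 · P_{32}.
From π_1 · 4/5 = π_2 · 1/4: π_2/π_1 = (4/5)/(1/4) = 16/5.
From π_2 · 1/2 = π_3 · 1/7: π_3/π_2 = (1/2)/(1/7) = 7/2.
Take π_1 proportional to 1; then unnormalized π = (1, 16/5, 56/5). Normalize by dividing by the sum 77/5:
  π = (5/77, 16/77, 8/11).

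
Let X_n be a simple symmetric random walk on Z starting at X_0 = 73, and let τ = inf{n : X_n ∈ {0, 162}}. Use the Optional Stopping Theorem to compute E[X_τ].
E[X_τ] = 73

X_n is a martingale and τ is a bounded-mean stopping time (indeed τ is finite a.s. with bounded expectation since the walk is in a bounded region). By the OST, E[X_τ] = E[X_0] = 73. Equivalently: E[X_τ] = 162 · P(hit 162 first) + 0 · P(hit 0 first) = 162 · (73/162) = 73.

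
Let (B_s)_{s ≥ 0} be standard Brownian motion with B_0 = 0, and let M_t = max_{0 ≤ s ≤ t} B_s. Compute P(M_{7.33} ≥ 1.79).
P(M_{7.33} ≥ 1.79) = 2·P(B_{7.33} ≥ 1.79) = 2(1 − Φ(1.79/√7.33)) ≈ 0.5085

By the reflection principle for Brownian motion, P(M_t ≥ a) = 2 · P(B_t ≥ a) for a ≥ 0. Since B_t ~ N(0, t), P(B_t ≥ 1.79) = 1 − Φ(1.79/√t) = 1 − Φ(1.79/√7.33) = 1 − Φ(0.6612). So
  P(M_{7.33} ≥ 1.79) = 2(1 − Φ(0.6612)) ≈ 0.5085.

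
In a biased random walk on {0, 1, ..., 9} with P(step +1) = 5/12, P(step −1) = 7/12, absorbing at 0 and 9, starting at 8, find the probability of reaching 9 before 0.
P(hit 9 before 0) = (1 − (7/5)^8) / (1 − (7/5)^9) = 13435440/19200241

Let u_k denote P(reach 9 before 0 | start at k). Boundary: u_0 = 0, u_9 = 1. Recurrence: u_k = 5/12·u_{k+1} + 7/12·u_{k-1} for 1 ≤ k ≤ 8. Try u_k = A + B·r^k with r = q/p = (7/12)/(5/12) = 7/5. Substitution satisfies the recurrence; boundary conditions give:
  u_k = (1 − r^k) / (1 − r^N) = (1 − (7/5)^8) / (1 − (7/5)^9) = 13435440/19200241.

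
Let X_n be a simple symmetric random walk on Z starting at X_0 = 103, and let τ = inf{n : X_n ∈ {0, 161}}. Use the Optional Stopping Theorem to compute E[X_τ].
E[X_τ] = 103

X_n is a martingale and τ is a bounded-mean stopping time (indeed τ is finite a.s. with bounded expectation since the walk is in a bounded region). By the OST, E[X_τ] = E[X_0] = 103. Equivalently: E[X_τ] = 161 · P(hit 161 first) + 0 · P(hit 0 first) = 161 · (103/161) = 103.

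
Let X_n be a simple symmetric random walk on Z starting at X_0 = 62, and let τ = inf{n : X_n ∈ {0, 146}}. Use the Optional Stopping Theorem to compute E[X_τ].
E[X_τ] = 62

X_n is a martingale and τ is a bounded-mean stopping time (indeed τ is finite a.s. with bounded expectation since the walk is in a bounded region). By the OST, E[X_τ] = E[X_0] = 62. Equivalently: E[X_τ] = 146 · P(hit 146 first) + 0 · P(hit 0 first) = 146 · (62/146) = 62.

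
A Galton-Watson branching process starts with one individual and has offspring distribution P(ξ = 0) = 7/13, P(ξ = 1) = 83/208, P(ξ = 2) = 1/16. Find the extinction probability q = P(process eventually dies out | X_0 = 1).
q = 1

Mean offspring μ = 0·7/13 + 1·83/208 + 2·1/16 = 109/208 ≤ 1. For μ ≤ 1 with offspring not concentrated at 1, the Galton-Watson process goes extinct almost surely, so q = 1.
(Algebraic check: The pgf is f(s) = 7/13 + 83/208·s + 1/16·s². The extinction probability q is the smallest fixed point of f in [0, 1]. Setting s = f(s):
  1/16·s² + (83/208 − 1)·s + 7/13 = 0
  1/16·s² − (7/13 + 1/16)·s + 7/13 = 0
which factors as (s − 1)·(1/16·s − 7/13) = 0, giving roots s = 1 and s = (7/13)/(1/16) = 112/13. Since 112/13 ≥ 1, the smallest root in [0, 1] is s = 1.)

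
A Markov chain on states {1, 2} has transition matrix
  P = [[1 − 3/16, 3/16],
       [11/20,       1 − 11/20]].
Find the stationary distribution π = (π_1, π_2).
π_1 = 44/59, π_2 = 15/59

Solve πP = π with π_1 + π_2 = 1. From πP = π: π_1 · (1 − 3/16) + π_2 · 11/20 = π_1 ⇒ π_2 · 11/20 = π_1 · 3/16 ⇒ π_2/π_1 = (3/16)/(11/20) = 15/44. Together with π_1 + π_2 = 1:
  π_1 = (11/20)/(3/16 + 11/20) = (11/20)/(59/80) = 44/59,
  π_2 = (3/16)/(3/16 + 11/20) = (3/16)/(59/80) = 15/59.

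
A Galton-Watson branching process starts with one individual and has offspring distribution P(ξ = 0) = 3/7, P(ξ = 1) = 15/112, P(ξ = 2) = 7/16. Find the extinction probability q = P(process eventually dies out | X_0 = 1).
q = 48/49

The pgf is f(s) = 3/7 + 15/112·s + 7/16·s². The extinction probability q is the smallest fixed point of f in [0, 1]. Setting s = f(s):
  7/16·s² + (15/112 − 1)·s + 3/7 = 0
  7/16·s² − (3/7 + 7/16)·s + 3/7 = 0
which factors as (s − 1)·(7/16·s − 3/7) = 0, giving roots s = 1 and s = (3/7)/(7/16) = 48/49.
Mean offspring μ = 15/112 + 2·7/16 = 113/112 > 1 (supercritical), so q < 1. The extinction probability is the smaller root: q = (3/7)/(7/16) = 48/49.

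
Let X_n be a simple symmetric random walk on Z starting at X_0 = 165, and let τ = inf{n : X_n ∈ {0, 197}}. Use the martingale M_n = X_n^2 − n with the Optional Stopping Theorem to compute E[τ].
E[τ] = 5280

M_n = X_n^2 − n is a martingale (since E[X_{n+1}^2 | F_n] = X_n^2 + 1). By OST (τ has finite mean in a bounded region), E[M_τ] = E[M_0] = X_0^2 − 0 = 165^2 = 27225. Also E[M_τ] = E[X_τ^2] − E[τ]. The walk exits at 0 or 197, with P(hit 197 first) = 165/197, so E[X_τ^2] = 197^2 · 165/197 + 0 = 32505. Thus E[τ] = E[X_τ^2] − E[M_τ] = 32505 − 27225 = 5280 = 165(197 − 165) = 5280.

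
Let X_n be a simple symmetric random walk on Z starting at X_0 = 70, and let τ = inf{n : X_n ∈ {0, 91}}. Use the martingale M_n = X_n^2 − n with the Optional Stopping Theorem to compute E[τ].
E[τ] = 1470

M_n = X_n^2 − n is a martingale (since E[X_{n+1}^2 | F_n] = X_n^2 + 1). By OST (τ has finite mean in a bounded region), E[M_τ] = E[M_0] = X_0^2 − 0 = 70^2 = 4900. Also E[M_τ] = E[X_τ^2] − E[τ]. The walk exits at 0 or 91, with P(hit 91 first) = 70/91, so E[X_τ^2] = 91^2 · 70/91 + 0 = 6370. Thus E[τ] = E[X_τ^2] − E[M_τ] = 6370 − 4900 = 1470 = 70(91 − 70) = 1470.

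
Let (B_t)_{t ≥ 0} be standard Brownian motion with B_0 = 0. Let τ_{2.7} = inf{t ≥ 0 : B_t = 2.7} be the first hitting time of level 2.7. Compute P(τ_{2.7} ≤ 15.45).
P(τ_{2.7} ≤ 15.45) = 2(1 − Φ(2.7/√15.45)) = 2(1 − Φ(0.6869)) ≈ 0.4921

By the reflection principle for standard BM, P(τ_b ≤ t) = 2 · P(B_t ≥ b). Since B_t ~ N(0, t), P(B_t ≥ 2.7) = 1 − Φ(2.7/√t) = 1 − Φ(2.7/√15.45) = 1 − Φ(0.6869) ≈ 0.24607. Doubling: P(τ_{2.7} ≤ 15.45) ≈ 2 · 0.24607 = 0.49214 ≈ 0.4921.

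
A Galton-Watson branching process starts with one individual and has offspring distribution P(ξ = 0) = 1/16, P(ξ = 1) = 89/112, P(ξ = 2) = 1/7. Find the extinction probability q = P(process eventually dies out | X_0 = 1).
q = 7/16

The pgf is f(s) = 1/16 + 89/112·s + 1/7·s². The extinction probability q is the smallest fixed point of f in [0, 1]. Setting s = f(s):
  1/7·s² + (89/112 − 1)·s + 1/16 = 0
  1/7·s² − (1/16 + 1/7)·s + 1/16 = 0
which factors as (s − 1)·(1/7·s − 1/16) = 0, giving roots s = 1 and s = (1/16)/(1/7) = 7/16.
Mean offspring μ = 89/112 + 2·1/7 = 121/112 > 1 (supercritical), so q < 1. The extinction probability is the smaller root: q = (1/16)/(1/7) = 7/16.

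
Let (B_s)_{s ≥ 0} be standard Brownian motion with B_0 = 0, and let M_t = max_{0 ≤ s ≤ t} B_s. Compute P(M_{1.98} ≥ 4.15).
P(M_{1.98} ≥ 4.15) = 2·P(B_{1.98} ≥ 4.15) = 2(1 − Φ(4.15/√1.98)) ≈ 0.0032

By the reflection principle for Brownian motion, P(M_t ≥ a) = 2 · P(B_t ≥ a) for a ≥ 0. Since B_t ~ N(0, t), P(B_t ≥ 4.15) = 1 − Φ(4.15/√t) = 1 − Φ(4.15/√1.98) = 1 − Φ(2.9493). So
  P(M_{1.98} ≥ 4.15) = 2(1 − Φ(2.9493)) ≈ 0.0032.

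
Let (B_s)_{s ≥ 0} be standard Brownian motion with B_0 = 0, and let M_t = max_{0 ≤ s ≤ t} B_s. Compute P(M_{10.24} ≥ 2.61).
P(M_{10.24} ≥ 2.61) = 2·P(B_{10.24} ≥ 2.61) = 2(1 − Φ(2.61/√10.24)) ≈ 0.4147

By the reflection principle for Brownian motion, P(M_t ≥ a) = 2 · P(B_t ≥ a) for a ≥ 0. Since B_t ~ N(0, t), P(B_t ≥ 2.61) = 1 − Φ(2.61/√t) = 1 − Φ(2.61/√10.24) = 1 − Φ(0.8156). So
  P(M_{10.24} ≥ 2.61) = 2(1 − Φ(0.8156)) ≈ 0.4147.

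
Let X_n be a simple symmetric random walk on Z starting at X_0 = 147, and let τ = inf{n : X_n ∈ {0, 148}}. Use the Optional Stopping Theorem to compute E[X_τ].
E[X_τ] = 147

X_n is a martingale and τ is a bounded-mean stopping time (indeed τ is finite a.s. with bounded expectation since the walk is in a bounded region). By the OST, E[X_τ] = E[X_0] = 147. Equivalently: E[X_τ] = 148 · P(hit 148 first) + 0 · P(hit 0 first) = 148 · (147/148) = 147.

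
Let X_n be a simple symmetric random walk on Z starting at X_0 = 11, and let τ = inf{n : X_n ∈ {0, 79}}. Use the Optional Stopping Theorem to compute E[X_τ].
E[X_τ] = 11

X_n is a martingale and τ is a bounded-mean stopping time (indeed τ is finite a.s. with bounded expectation since the walk is in a bounded region). By the OST, E[X_τ] = E[X_0] = 11. Equivalently: E[X_τ] = 79 · P(hit 79 first) + 0 · P(hit 0 first) = 79 · (11/79) = 11.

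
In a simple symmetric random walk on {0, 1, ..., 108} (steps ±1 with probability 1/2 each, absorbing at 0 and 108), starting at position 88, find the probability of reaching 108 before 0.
P(hit 108 before 0) = 88/108 = 22/27

Let u_k = P(hit 108 before 0 | start at k). Then u_0 = 0, u_108 = 1, and u_k = u_{k-1}/2 + u_{k+1}/2 for 1 ≤ k ≤ 107. This harmonic recurrence is solved by u_k = k/108, giving u_88 = 88/108 = 22/27.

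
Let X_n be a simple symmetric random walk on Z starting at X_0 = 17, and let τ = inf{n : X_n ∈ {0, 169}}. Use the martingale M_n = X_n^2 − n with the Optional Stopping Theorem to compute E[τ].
E[τ] = 2584

M_n = X_n^2 − n is a martingale (since E[X_{n+1}^2 | F_n] = X_n^2 + 1). By OST (τ has finite mean in a bounded region), E[M_τ] = E[M_0] = X_0^2 − 0 = 17^2 = 289. Also E[M_τ] = E[X_τ^2] − E[τ]. The walk exits at 0 or 169, with P(hit 169 first) = 17/169, so E[X_τ^2] = 169^2 · 17/169 + 0 = 2873. Thus E[τ] = E[X_τ^2] − E[M_τ] = 2873 − 289 = 2584 = 17(169 − 17) = 2584.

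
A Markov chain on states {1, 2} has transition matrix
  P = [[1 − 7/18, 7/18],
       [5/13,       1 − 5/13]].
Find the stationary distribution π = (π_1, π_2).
π_1 = 90/181, π_2 = 91/181

Solve πP = π with π_1 + π_2 = 1. From πP = π: π_1 · (1 − 7/18) + π_2 · 5/13 = π_1 ⇒ π_2 · 5/13 = π_1 · 7/18 ⇒ π_2/π_1 = (7/18)/(5/13) = 91/90. Together with π_1 + π_2 = 1:
  π_1 = (5/13)/(7/18 + 5/13) = (5/13)/(181/234) = 90/181,
  π_2 = (7/18)/(7/18 + 5/13) = (7/18)/(181/234) = 91/181.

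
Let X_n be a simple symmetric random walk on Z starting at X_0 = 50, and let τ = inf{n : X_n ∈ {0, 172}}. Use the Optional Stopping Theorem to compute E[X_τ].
E[X_τ] = 50

X_n is a martingale and τ is a bounded-mean stopping time (indeed τ is finite a.s. with bounded expectation since the walk is in a bounded region). By the OST, E[X_τ] = E[X_0] = 50. Equivalently: E[X_τ] = 172 · P(hit 172 first) + 0 · P(hit 0 first) = 172 · (50/172) = 50.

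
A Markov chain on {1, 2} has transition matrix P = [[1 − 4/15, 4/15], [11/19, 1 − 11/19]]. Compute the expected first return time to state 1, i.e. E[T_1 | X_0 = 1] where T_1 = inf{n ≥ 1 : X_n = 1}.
E[T_1 | X_0 = 1] = 1/π_1 = 241/165

For an irreducible recurrent Markov chain with stationary distribution π, E[T_i | X_0 = i] = 1/π_i (Kac's formula). Here π_1 = (11/19)/(4/15 + 11/19) = (11/19)/(241/285) = 165/241, so E[T_1 | X_0 = 1] = 1/π_1 = (4/15 + 11/19)/(11/19) = (241/285)/(11/19) = 241/165.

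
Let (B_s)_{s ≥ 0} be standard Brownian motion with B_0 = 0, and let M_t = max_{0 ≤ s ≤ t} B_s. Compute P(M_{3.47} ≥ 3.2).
P(M_{3.47} ≥ 3.2) = 2·P(B_{3.47} ≥ 3.2) = 2(1 − Φ(3.2/√3.47)) ≈ 0.0858

By the reflection principle for Brownian motion, P(M_t ≥ a) = 2 · P(B_t ≥ a) for a ≥ 0. Since B_t ~ N(0, t), P(B_t ≥ 3.2) = 1 − Φ(3.2/√t) = 1 − Φ(3.2/√3.47) = 1 − Φ(1.7179). So
  P(M_{3.47} ≥ 3.2) = 2(1 − Φ(1.7179)) ≈ 0.0858.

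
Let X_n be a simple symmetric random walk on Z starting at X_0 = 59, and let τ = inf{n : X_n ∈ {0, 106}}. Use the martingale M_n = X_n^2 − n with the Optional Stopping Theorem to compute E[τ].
E[τ] = 2773

M_n = X_n^2 − n is a martingale (since E[X_{n+1}^2 | F_n] = X_n^2 + 1). By OST (τ has finite mean in a bounded region), E[M_τ] = E[M_0] = X_0^2 − 0 = 59^2 = 3481. Also E[M_τ] = E[X_τ^2] − E[τ]. The walk exits at 0 or 106, with P(hit 106 first) = 59/106, so E[X_τ^2] = 106^2 · 59/106 + 0 = 6254. Thus E[τ] = E[X_τ^2] − E[M_τ] = 6254 − 3481 = 2773 = 59(106 − 59) = 2773.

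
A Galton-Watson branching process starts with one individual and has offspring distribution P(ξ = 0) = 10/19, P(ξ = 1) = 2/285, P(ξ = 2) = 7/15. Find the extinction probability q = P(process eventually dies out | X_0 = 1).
q = 1

Mean offspring μ = 0·10/19 + 1·2/285 + 2·7/15 = 268/285 ≤ 1. For μ ≤ 1 with offspring not concentrated at 1, the Galton-Watson process goes extinct almost surely, so q = 1.
(Algebraic check: The pgf is f(s) = 10/19 + 2/285·s + 7/15·s². The extinction probability q is the smallest fixed point of f in [0, 1]. Setting s = f(s):
  7/15·s² + (2/285 − 1)·s + 10/19 = 0
  7/15·s² − (10/19 + 7/15)·s + 10/19 = 0
which factors as (s − 1)·(7/15·s − 10/19) = 0, giving roots s = 1 and s = (10/19)/(7/15) = 150/133. Since 150/133 ≥ 1, the smallest root in [0, 1] is s = 1.)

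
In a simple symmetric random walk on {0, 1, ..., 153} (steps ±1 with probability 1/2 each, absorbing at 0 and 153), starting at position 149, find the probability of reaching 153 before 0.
P(hit 153 before 0) = 149/153

Let u_k = P(hit 153 before 0 | start at k). Then u_0 = 0, u_153 = 1, and u_k = u_{k-1}/2 + u_{k+1}/2 for 1 ≤ k ≤ 152. This harmonic recurrence is solved by u_k = k/153, giving u_149 = 149/153.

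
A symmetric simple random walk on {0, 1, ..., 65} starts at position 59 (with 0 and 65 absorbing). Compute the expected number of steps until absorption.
E[τ | X_0 = 59] = 354

Let v_k = E[τ | X_0 = k]. Boundary: v_0 = v_65 = 0. Recurrence: v_k = 1 + (v_{k-1} + v_{k+1})/2 for 1 ≤ k ≤ 64. The particular solution to v_k − (v_{k-1} + v_{k+1})/2 = 1 is v_k = −k^2. Adding homogeneous solution A + B k and matching boundaries gives v_k = k (65 − k). Substituting k = 59: v_59 = 59 · 6 = 354.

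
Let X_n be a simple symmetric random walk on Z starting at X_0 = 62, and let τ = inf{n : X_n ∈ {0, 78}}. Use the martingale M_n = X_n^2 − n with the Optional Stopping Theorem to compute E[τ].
E[τ] = 992

M_n = X_n^2 − n is a martingale (since E[X_{n+1}^2 | F_n] = X_n^2 + 1). By OST (τ has finite mean in a bounded region), E[M_τ] = E[M_0] = X_0^2 − 0 = 62^2 = 3844. Also E[M_τ] = E[X_τ^2] − E[τ]. The walk exits at 0 or 78, with P(hit 78 first) = 62/78, so E[X_τ^2] = 78^2 · 62/78 + 0 = 4836. Thus E[τ] = E[X_τ^2] − E[M_τ] = 4836 − 3844 = 992 = 62(78 − 62) = 992.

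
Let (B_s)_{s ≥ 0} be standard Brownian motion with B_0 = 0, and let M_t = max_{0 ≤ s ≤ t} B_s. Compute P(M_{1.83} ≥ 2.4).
P(M_{1.83} ≥ 2.4) = 2·P(B_{1.83} ≥ 2.4) = 2(1 − Φ(2.4/√1.83)) ≈ 0.0760

By the reflection principle for Brownian motion, P(M_t ≥ a) = 2 · P(B_t ≥ a) for a ≥ 0. Since B_t ~ N(0, t), P(B_t ≥ 2.4) = 1 − Φ(2.4/√t) = 1 − Φ(2.4/√1.83) = 1 − Φ(1.7741). So
  P(M_{1.83} ≥ 2.4) = 2(1 − Φ(1.7741)) ≈ 0.0760.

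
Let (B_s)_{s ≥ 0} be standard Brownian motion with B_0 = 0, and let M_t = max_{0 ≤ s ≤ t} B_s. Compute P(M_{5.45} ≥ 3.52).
P(M_{5.45} ≥ 3.52) = 2·P(B_{5.45} ≥ 3.52) = 2(1 − Φ(3.52/√5.45)) ≈ 0.1316

By the reflection principle for Brownian motion, P(M_t ≥ a) = 2 · P(B_t ≥ a) for a ≥ 0. Since B_t ~ N(0, t), P(B_t ≥ 3.52) = 1 − Φ(3.52/√t) = 1 − Φ(3.52/√5.45) = 1 − Φ(1.5078). So
  P(M_{5.45} ≥ 3.52) = 2(1 − Φ(1.5078)) ≈ 0.1316.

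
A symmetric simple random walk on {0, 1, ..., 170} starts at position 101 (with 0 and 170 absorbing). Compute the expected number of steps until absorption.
E[τ | X_0 = 101] = 6969

Let v_k = E[τ | X_0 = k]. Boundary: v_0 = v_170 = 0. Recurrence: v_k = 1 + (v_{k-1} + v_{k+1})/2 for 1 ≤ k ≤ 169. The particular solution to v_k − (v_{k-1} + v_{k+1})/2 = 1 is v_k = −k^2. Adding homogeneous solution A + B k and matching boundaries gives v_k = k (170 − k). Substituting k = 101: v_101 = 101 · 69 = 6969.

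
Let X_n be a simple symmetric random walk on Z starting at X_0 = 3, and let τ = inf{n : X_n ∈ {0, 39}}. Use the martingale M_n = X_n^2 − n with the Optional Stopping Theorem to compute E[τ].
E[τ] = 108

M_n = X_n^2 − n is a martingale (since E[X_{n+1}^2 | F_n] = X_n^2 + 1). By OST (τ has finite mean in a bounded region), E[M_τ] = E[M_0] = X_0^2 − 0 = 3^2 = 9. Also E[M_τ] = E[X_τ^2] − E[τ]. The walk exits at 0 or 39, with P(hit 39 first) = 3/39, so E[X_τ^2] = 39^2 · 3/39 + 0 = 117. Thus E[τ] = E[X_τ^2] − E[M_τ] = 117 − 9 = 108 = 3(39 − 3) = 108.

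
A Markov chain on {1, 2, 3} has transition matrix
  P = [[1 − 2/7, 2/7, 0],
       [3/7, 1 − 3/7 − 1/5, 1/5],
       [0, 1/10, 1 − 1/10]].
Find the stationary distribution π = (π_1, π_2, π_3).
π = (1/3, 2/9, 4/9)

This is a birth-death chain on three states, which satisfies detailed balance: π_1 · P_{12} = π_2 · P_{21} and π_2 · P_{23} = π_3 · P_{32}.
From π_1 · 2/7 = π_2 · 3/7: π_2/π_1 = (2/7)/(3/7) = 2/3.
From π_2 · 1/5 = π_3 · 1/10: π_3/π_2 = (1/5)/(1/10) = 2.
Take π_1 proportional to 1; then unnormalized π = (1, 2/3, 4/3). Normalize by dividing by the sum 3:
  π = (1/3, 2/9, 4/9).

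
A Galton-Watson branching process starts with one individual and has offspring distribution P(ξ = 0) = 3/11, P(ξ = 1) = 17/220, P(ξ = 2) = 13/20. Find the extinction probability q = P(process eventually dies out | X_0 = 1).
q = 60/143

The pgf is f(s) = 3/11 + 17/220·s + 13/20·s². The extinction probability q is the smallest fixed point of f in [0, 1]. Setting s = f(s):
  13/20·s² + (17/220 − 1)·s + 3/11 = 0
  13/20·s² − (3/11 + 13/20)·s + 3/11 = 0
which factors as (s − 1)·(13/20·s − 3/11) = 0, giving roots s = 1 and s = (3/11)/(13/20) = 60/143.
Mean offspring μ = 17/220 + 2·13/20 = 303/220 > 1 (supercritical), so q < 1. The extinction probability is the smaller root: q = (3/11)/(13/20) = 60/143.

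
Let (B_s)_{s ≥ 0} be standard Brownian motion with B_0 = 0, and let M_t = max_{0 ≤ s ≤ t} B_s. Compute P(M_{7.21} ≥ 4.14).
P(M_{7.21} ≥ 4.14) = 2·P(B_{7.21} ≥ 4.14) = 2(1 − Φ(4.14/√7.21)) ≈ 0.1231

By the reflection principle for Brownian motion, P(M_t ≥ a) = 2 · P(B_t ≥ a) for a ≥ 0. Since B_t ~ N(0, t), P(B_t ≥ 4.14) = 1 − Φ(4.14/√t) = 1 − Φ(4.14/√7.21) = 1 − Φ(1.5418). So
  P(M_{7.21} ≥ 4.14) = 2(1 − Φ(1.5418)) ≈ 0.1231.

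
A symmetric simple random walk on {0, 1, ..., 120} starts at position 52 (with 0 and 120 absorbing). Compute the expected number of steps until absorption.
E[τ | X_0 = 52] = 3536

Let v_k = E[τ | X_0 = k]. Boundary: v_0 = v_120 = 0. Recurrence: v_k = 1 + (v_{k-1} + v_{k+1})/2 for 1 ≤ k ≤ 119. The particular solution to v_k − (v_{k-1} + v_{k+1})/2 = 1 is v_k = −k^2. Adding homogeneous solution A + B k and matching boundaries gives v_k = k (120 − k). Substituting k = 52: v_52 = 52 · 68 = 3536.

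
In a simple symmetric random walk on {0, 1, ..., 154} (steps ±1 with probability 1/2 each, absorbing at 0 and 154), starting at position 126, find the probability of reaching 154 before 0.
P(hit 154 before 0) = 126/154 = 9/11

Let u_k = P(hit 154 before 0 | start at k). Then u_0 = 0, u_154 = 1, and u_k = u_{k-1}/2 + u_{k+1}/2 for 1 ≤ k ≤ 153. This harmonic recurrence is solved by u_k = k/154, giving u_126 = 126/154 = 9/11.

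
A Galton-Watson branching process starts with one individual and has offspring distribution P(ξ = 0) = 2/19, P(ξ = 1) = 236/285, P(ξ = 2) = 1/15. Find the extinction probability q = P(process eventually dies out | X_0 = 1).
q = 1

Mean offspring μ = 0·2/19 + 1·236/285 + 2·1/15 = 274/285 ≤ 1. For μ ≤ 1 with offspring not concentrated at 1, the Galton-Watson process goes extinct almost surely, so q = 1.
(Algebraic check: The pgf is f(s) = 2/19 + 236/285·s + 1/15·s². The extinction probability q is the smallest fixed point of f in [0, 1]. Setting s = f(s):
  1/15·s² + (236/285 − 1)·s + 2/19 = 0
  1/15·s² − (2/19 + 1/15)·s + 2/19 = 0
which factors as (s − 1)·(1/15·s − 2/19) = 0, giving roots s = 1 and s = (2/19)/(1/15) = 30/19. Since 30/19 ≥ 1, the smallest root in [0, 1] is s = 1.)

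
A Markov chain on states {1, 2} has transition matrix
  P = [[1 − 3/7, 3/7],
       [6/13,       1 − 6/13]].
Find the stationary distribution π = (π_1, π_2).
π_1 = 14/27, π_2 = 13/27

Solve πP = π with π_1 + π_2 = 1. From πP = π: π_1 · (1 − 3/7) + π_2 · 6/13 = π_1 ⇒ π_2 · 6/13 = π_1 · 3/7 ⇒ π_2/π_1 = (3/7)/(6/13) = 13/14. Together with π_1 + π_2 = 1:
  π_1 = (6/13)/(3/7 + 6/13) = (6/13)/(81/91) = 14/27,
  π_2 = (3/7)/(3/7 + 6/13) = (3/7)/(81/91) = 13/27.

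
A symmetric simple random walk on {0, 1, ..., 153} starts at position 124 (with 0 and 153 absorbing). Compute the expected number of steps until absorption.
E[τ | X_0 = 124] = 3596

Let v_k = E[τ | X_0 = k]. Boundary: v_0 = v_153 = 0. Recurrence: v_k = 1 + (v_{k-1} + v_{k+1})/2 for 1 ≤ k ≤ 152. The particular solution to v_k − (v_{k-1} + v_{k+1})/2 = 1 is v_k = −k^2. Adding homogeneous solution A + B k and matching boundaries gives v_k = k (153 − k). Substituting k = 124: v_124 = 124 · 29 = 3596.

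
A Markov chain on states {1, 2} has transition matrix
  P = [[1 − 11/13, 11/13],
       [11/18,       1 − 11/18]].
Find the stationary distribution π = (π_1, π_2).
π_1 = 13/31, π_2 = 18/31

Solve πP = π with π_1 + π_2 = 1. From πP = π: π_1 · (1 − 11/13) + π_2 · 11/18 = π_1 ⇒ π_2 · 11/18 = π_1 · 11/13 ⇒ π_2/π_1 = (11/13)/(11/18) = 18/13. Together with π_1 + π_2 = 1:
  π_1 = (11/18)/(11/13 + 11/18) = (11/18)/(341/234) = 13/31,
  π_2 = (11/13)/(11/13 + 11/18) = (11/13)/(341/234) = 18/31.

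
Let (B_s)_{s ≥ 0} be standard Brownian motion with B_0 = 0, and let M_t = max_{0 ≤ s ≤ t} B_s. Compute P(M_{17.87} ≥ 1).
P(M_{17.87} ≥ 1) = 2·P(B_{17.87} ≥ 1) = 2(1 − Φ(1/√17.87)) ≈ 0.8130

By the reflection principle for Brownian motion, P(M_t ≥ a) = 2 · P(B_t ≥ a) for a ≥ 0. Since B_t ~ N(0, t), P(B_t ≥ 1) = 1 − Φ(1/√t) = 1 − Φ(1/√17.87) = 1 − Φ(0.2366). So
  P(M_{17.87} ≥ 1) = 2(1 − Φ(0.2366)) ≈ 0.8130.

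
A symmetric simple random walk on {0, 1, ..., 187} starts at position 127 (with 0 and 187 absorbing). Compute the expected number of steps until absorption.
E[τ | X_0 = 127] = 7620

Let v_k = E[τ | X_0 = k]. Boundary: v_0 = v_187 = 0. Recurrence: v_k = 1 + (v_{k-1} + v_{k+1})/2 for 1 ≤ k ≤ 186. The particular solution to v_k − (v_{k-1} + v_{k+1})/2 = 1 is v_k = −k^2. Adding homogeneous solution A + B k and matching boundaries gives v_k = k (187 − k). Substituting k = 127: v_127 = 127 · 60 = 7620.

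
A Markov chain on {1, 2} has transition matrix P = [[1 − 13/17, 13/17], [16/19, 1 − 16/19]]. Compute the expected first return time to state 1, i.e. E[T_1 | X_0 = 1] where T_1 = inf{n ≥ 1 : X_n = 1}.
E[T_1 | X_0 = 1] = 1/π_1 = 519/272

For an irreducible recurrent Markov chain with stationary distribution π, E[T_i | X_0 = i] = 1/π_i (Kac's formula). Here π_1 = (16/19)/(13/17 + 16/19) = (16/19)/(519/323) = 272/519, so E[T_1 | X_0 = 1] = 1/π_1 = (13/17 + 16/19)/(16/19) = (519/323)/(16/19) = 519/272.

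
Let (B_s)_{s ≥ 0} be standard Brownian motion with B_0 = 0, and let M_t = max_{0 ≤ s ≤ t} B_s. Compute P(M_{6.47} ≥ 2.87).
P(M_{6.47} ≥ 2.87) = 2·P(B_{6.47} ≥ 2.87) = 2(1 − Φ(2.87/√6.47)) ≈ 0.2592

By the reflection principle for Brownian motion, P(M_t ≥ a) = 2 · P(B_t ≥ a) for a ≥ 0. Since B_t ~ N(0, t), P(B_t ≥ 2.87) = 1 − Φ(2.87/√t) = 1 − Φ(2.87/√6.47) = 1 − Φ(1.1283). So
  P(M_{6.47} ≥ 2.87) = 2(1 − Φ(1.1283)) ≈ 0.2592.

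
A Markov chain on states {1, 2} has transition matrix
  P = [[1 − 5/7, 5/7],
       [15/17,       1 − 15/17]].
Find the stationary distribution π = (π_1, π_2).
π_1 = 21/38, π_2 = 17/38

Solve πP = π with π_1 + π_2 = 1. From πP = π: π_1 · (1 − 5/7) + π_2 · 15/17 = π_1 ⇒ π_2 · 15/17 = π_1 · 5/7 ⇒ π_2/π_1 = (5/7)/(15/17) = 17/21. Together with π_1 + π_2 = 1:
  π_1 = (15/17)/(5/7 + 15/17) = (15/17)/(190/119) = 21/38,
  π_2 = (5/7)/(5/7 + 15/17) = (5/7)/(190/119) = 17/38.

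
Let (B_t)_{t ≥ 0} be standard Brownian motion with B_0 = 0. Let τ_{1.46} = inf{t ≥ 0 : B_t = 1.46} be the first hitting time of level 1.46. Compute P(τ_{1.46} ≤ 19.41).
P(τ_{1.46} ≤ 19.41) = 2(1 − Φ(1.46/√19.41)) = 2(1 − Φ(0.3314)) ≈ 0.7403

By the reflection principle for standard BM, P(τ_b ≤ t) = 2 · P(B_t ≥ b). Since B_t ~ N(0, t), P(B_t ≥ 1.46) = 1 − Φ(1.46/√t) = 1 − Φ(1.46/√19.41) = 1 − Φ(0.3314) ≈ 0.37017. Doubling: P(τ_{1.46} ≤ 19.41) ≈ 2 · 0.37017 = 0.74034 ≈ 0.7403.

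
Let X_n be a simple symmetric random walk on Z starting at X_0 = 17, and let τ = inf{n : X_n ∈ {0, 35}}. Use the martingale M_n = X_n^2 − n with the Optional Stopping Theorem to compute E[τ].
E[τ] = 306

M_n = X_n^2 − n is a martingale (since E[X_{n+1}^2 | F_n] = X_n^2 + 1). By OST (τ has finite mean in a bounded region), E[M_τ] = E[M_0] = X_0^2 − 0 = 17^2 = 289. Also E[M_τ] = E[X_τ^2] − E[τ]. The walk exits at 0 or 35, with P(hit 35 first) = 17/35, so E[X_τ^2] = 35^2 · 17/35 + 0 = 595. Thus E[τ] = E[X_τ^2] − E[M_τ] = 595 − 289 = 306 = 17(35 − 17) = 306.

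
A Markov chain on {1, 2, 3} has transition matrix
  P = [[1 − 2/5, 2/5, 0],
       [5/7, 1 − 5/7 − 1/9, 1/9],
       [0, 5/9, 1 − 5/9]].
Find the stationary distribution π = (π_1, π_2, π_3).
π = (125/209, 70/209, 14/209)

This is a birth-death chain on three states, which satisfies detailed balance: π_1 · P_{12} = π_2 · P_{21} and π_2 · P_{23} = π_3 · P_{32}.
From π_1 · 2/5 = π_2 · 5/7: π_2/π_1 = (2/5)/(5/7) = 14/25.
From π_2 · 1/9 = π_3 · 5/9: π_3/π_2 = (1/9)/(5/9) = 1/5.
Take π_1 proportional to 1; then unnormalized π = (1, 14/25, 14/125). Normalize by dividing by the sum 209/125:
  π = (125/209, 70/209, 14/209).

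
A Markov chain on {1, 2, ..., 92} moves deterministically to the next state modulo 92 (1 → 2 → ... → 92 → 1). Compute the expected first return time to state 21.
E[T_21 | X_0 = 21] = 92

The chain cycles deterministically, so starting at state 21 it returns in exactly 92 steps. Equivalently, the stationary distribution is uniform π_j = 1/92 for every state j, so by Kac's formula E[T_21] = 1/π_21 = 92.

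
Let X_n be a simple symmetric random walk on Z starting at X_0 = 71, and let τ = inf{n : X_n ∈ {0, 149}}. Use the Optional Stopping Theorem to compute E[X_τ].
E[X_τ] = 71

X_n is a martingale and τ is a bounded-mean stopping time (indeed τ is finite a.s. with bounded expectation since the walk is in a bounded region). By the OST, E[X_τ] = E[X_0] = 71. Equivalently: E[X_τ] = 149 · P(hit 149 first) + 0 · P(hit 0 first) = 149 · (71/149) = 71.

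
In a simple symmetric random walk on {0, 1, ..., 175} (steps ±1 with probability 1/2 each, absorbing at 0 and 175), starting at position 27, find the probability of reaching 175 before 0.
P(hit 175 before 0) = 27/175

Let u_k = P(hit 175 before 0 | start at k). Then u_0 = 0, u_175 = 1, and u_k = u_{k-1}/2 + u_{k+1}/2 for 1 ≤ k ≤ 174. This harmonic recurrence is solved by u_k = k/175, giving u_27 = 27/175.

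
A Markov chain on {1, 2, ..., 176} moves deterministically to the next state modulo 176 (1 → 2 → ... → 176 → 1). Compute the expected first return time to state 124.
E[T_124 | X_0 = 124] = 176

The chain cycles deterministically, so starting at state 124 it returns in exactly 176 steps. Equivalently, the stationary distribution is uniform π_j = 1/176 for every state j, so by Kac's formula E[T_124] = 1/π_124 = 176.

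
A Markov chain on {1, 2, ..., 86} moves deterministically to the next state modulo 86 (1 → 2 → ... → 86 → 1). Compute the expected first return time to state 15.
E[T_15 | X_0 = 15] = 86

The chain cycles deterministically, so starting at state 15 it returns in exactly 86 steps. Equivalently, the stationary distribution is uniform π_j = 1/86 for every state j, so by Kac's formula E[T_15] = 1/π_15 = 86.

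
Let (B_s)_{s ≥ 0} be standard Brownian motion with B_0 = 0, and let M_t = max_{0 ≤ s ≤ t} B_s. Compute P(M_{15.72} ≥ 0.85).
P(M_{15.72} ≥ 0.85) = 2·P(B_{15.72} ≥ 0.85) = 2(1 − Φ(0.85/√15.72)) ≈ 0.8302

By the reflection principle for Brownian motion, P(M_t ≥ a) = 2 · P(B_t ≥ a) for a ≥ 0. Since B_t ~ N(0, t), P(B_t ≥ 0.85) = 1 − Φ(0.85/√t) = 1 − Φ(0.85/√15.72) = 1 − Φ(0.2144). So
  P(M_{15.72} ≥ 0.85) = 2(1 − Φ(0.2144)) ≈ 0.8302.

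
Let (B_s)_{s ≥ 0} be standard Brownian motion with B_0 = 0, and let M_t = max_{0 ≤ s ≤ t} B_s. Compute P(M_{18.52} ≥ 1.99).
P(M_{18.52} ≥ 1.99) = 2·P(B_{18.52} ≥ 1.99) = 2(1 − Φ(1.99/√18.52)) ≈ 0.6438

By the reflection principle for Brownian motion, P(M_t ≥ a) = 2 · P(B_t ≥ a) for a ≥ 0. Since B_t ~ N(0, t), P(B_t ≥ 1.99) = 1 − Φ(1.99/√t) = 1 − Φ(1.99/√18.52) = 1 − Φ(0.4624). So
  P(M_{18.52} ≥ 1.99) = 2(1 − Φ(0.4624)) ≈ 0.6438.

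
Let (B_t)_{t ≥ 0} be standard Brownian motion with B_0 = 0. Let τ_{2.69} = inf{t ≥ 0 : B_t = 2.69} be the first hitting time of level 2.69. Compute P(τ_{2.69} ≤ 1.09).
P(τ_{2.69} ≤ 1.09) = 2(1 − Φ(2.69/√1.09)) = 2(1 − Φ(2.5766)) ≈ 0.0100

By the reflection principle for standard BM, P(τ_b ≤ t) = 2 · P(B_t ≥ b). Since B_t ~ N(0, t), P(B_t ≥ 2.69) = 1 − Φ(2.69/√t) = 1 − Φ(2.69/√1.09) = 1 − Φ(2.5766) ≈ 0.00499. Doubling: P(τ_{2.69} ≤ 1.09) ≈ 2 · 0.00499 = 0.00998 ≈ 0.0100.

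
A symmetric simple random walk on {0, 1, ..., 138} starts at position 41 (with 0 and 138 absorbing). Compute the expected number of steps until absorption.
E[τ | X_0 = 41] = 3977

Let v_k = E[τ | X_0 = k]. Boundary: v_0 = v_138 = 0. Recurrence: v_k = 1 + (v_{k-1} + v_{k+1})/2 for 1 ≤ k ≤ 137. The particular solution to v_k − (v_{k-1} + v_{k+1})/2 = 1 is v_k = −k^2. Adding homogeneous solution A + B k and matching boundaries gives v_k = k (138 − k). Substituting k = 41: v_41 = 41 · 97 = 3977.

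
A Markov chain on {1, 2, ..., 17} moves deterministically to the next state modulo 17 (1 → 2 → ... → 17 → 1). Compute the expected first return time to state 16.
E[T_16 | X_0 = 16] = 17

The chain cycles deterministically, so starting at state 16 it returns in exactly 17 steps. Equivalently, the stationary distribution is uniform π_j = 1/17 for every state j, so by Kac's formula E[T_16] = 1/π_16 = 17.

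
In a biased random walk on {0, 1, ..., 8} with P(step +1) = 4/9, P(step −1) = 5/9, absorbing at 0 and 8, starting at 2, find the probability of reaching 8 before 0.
P(hit 8 before 0) = (1 − (5/4)^2) / (1 − (5/4)^8) = 4096/36121

Let u_k denote P(reach 8 before 0 | start at k). Boundary: u_0 = 0, u_8 = 1. Recurrence: u_k = 4/9·u_{k+1} + 5/9·u_{k-1} for 1 ≤ k ≤ 7. Try u_k = A + B·r^k with r = q/p = (5/9)/(4/9) = 5/4. Substitution satisfies the recurrence; boundary conditions give:
  u_k = (1 − r^k) / (1 − r^N) = (1 − (5/4)^2) / (1 − (5/4)^8) = 4096/36121.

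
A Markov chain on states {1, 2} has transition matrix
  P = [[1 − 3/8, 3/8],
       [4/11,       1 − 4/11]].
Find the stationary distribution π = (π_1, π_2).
π_1 = 32/65, π_2 = 33/65

Solve πP = π with π_1 + π_2 = 1. From πP = π: π_1 · (1 − 3/8) + π_2 · 4/11 = π_1 ⇒ π_2 · 4/11 = π_1 · 3/8 ⇒ π_2/π_1 = (3/8)/(4/11) = 33/32. Together with π_1 + π_2 = 1:
  π_1 = (4/11)/(3/8 + 4/11) = (4/11)/(65/88) = 32/65,
  π_2 = (3/8)/(3/8 + 4/11) = (3/8)/(65/88) = 33/65.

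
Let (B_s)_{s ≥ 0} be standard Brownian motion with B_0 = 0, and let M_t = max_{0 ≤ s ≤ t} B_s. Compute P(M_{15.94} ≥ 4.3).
P(M_{15.94} ≥ 4.3) = 2·P(B_{15.94} ≥ 4.3) = 2(1 − Φ(4.3/√15.94)) ≈ 0.2815

By the reflection principle for Brownian motion, P(M_t ≥ a) = 2 · P(B_t ≥ a) for a ≥ 0. Since B_t ~ N(0, t), P(B_t ≥ 4.3) = 1 − Φ(4.3/√t) = 1 − Φ(4.3/√15.94) = 1 − Φ(1.0770). So
  P(M_{15.94} ≥ 4.3) = 2(1 − Φ(1.0770)) ≈ 0.2815.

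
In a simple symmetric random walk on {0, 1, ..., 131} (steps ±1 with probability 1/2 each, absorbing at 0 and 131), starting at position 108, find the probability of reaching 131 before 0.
P(hit 131 before 0) = 108/131

Let u_k = P(hit 131 before 0 | start at k). Then u_0 = 0, u_131 = 1, and u_k = u_{k-1}/2 + u_{k+1}/2 for 1 ≤ k ≤ 130. This harmonic recurrence is solved by u_k = k/131, giving u_108 = 108/131.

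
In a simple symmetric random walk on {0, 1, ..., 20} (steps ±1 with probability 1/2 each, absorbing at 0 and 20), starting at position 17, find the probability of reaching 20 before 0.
P(hit 20 before 0) = 17/20

Let u_k = P(hit 20 before 0 | start at k). Then u_0 = 0, u_20 = 1, and u_k = u_{k-1}/2 + u_{k+1}/2 for 1 ≤ k ≤ 19. This harmonic recurrence is solved by u_k = k/20, giving u_17 = 17/20.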